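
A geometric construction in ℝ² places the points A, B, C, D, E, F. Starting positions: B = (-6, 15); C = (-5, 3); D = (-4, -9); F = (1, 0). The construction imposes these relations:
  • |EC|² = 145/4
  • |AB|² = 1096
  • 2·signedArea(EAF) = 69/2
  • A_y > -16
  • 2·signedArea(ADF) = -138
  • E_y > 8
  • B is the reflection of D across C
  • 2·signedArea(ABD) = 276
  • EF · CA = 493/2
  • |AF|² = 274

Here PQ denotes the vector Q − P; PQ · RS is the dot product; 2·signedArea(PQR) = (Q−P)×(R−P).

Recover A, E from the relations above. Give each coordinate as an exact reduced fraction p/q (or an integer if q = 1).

1. A_x = 8  [2·signedArea(ABD) = 276 ∩ 2·signedArea(ADF) = -138]
2. A_y = -15  [2·signedArea(ABD) = 276 ∩ 2·signedArea(ADF) = -138]
   → A = (8, -15)
3. E_x = -11/2  [2·signedArea(EAF) = 69/2 ∩ EF · CA = 493/2]
4. E_y = 9  [2·signedArea(EAF) = 69/2 ∩ EF · CA = 493/2]
   → E = (-11/2, 9)

A = (8, -15)
E = (-11/2, 9)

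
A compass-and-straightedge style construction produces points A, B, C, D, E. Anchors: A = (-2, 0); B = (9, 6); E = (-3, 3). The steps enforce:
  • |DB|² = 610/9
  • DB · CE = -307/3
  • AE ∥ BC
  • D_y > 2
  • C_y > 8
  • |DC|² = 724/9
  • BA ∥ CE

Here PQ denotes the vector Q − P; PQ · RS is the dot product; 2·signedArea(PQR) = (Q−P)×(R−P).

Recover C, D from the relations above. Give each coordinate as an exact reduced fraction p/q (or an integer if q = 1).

C = (8, 9)
D = (4/3, 3)

1. C_x = 8  [BA ∥ CE ∩ AE ∥ BC]
2. C_y = 9  [BA ∥ CE ∩ AE ∥ BC]
   → C = (8, 9)
3. D_x = 4/3  [line 11·x + 6·y + -98/3 = 0 ∩ |DB|² = 610/9]
4. D_y = 3  [line 11·x + 6·y + -98/3 = 0 ∩ |DB|² = 610/9]
   → D = (4/3, 3)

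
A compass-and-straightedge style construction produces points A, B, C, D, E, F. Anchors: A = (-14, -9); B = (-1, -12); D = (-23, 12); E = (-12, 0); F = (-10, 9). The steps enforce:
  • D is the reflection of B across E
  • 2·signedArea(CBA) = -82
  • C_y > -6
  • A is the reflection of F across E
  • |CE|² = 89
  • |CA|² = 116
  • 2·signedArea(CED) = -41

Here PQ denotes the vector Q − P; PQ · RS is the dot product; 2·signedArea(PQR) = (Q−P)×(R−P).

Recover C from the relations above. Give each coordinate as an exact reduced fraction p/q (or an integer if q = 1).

C = (-4, -5)

1. C_x = -4  [2·signedArea(CED) = -41 ∩ 2·signedArea(CBA) = -82]
2. C_y = -5  [2·signedArea(CED) = -41 ∩ 2·signedArea(CBA) = -82]
   → C = (-4, -5)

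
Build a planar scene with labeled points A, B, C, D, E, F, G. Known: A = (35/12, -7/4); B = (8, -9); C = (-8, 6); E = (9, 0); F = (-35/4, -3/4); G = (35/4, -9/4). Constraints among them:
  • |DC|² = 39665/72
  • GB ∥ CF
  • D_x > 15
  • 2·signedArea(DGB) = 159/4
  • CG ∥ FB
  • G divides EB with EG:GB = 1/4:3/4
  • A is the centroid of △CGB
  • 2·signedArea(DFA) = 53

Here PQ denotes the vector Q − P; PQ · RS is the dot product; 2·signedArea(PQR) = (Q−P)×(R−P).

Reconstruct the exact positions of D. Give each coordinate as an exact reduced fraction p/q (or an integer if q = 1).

D = (181/12, 7/4)

1. D_x = 181/12  [2·signedArea(DGB) = 159/4 ∩ 2·signedArea(DFA) = 53]
2. D_y = 7/4  [2·signedArea(DGB) = 159/4 ∩ 2·signedArea(DFA) = 53]
   → D = (181/12, 7/4)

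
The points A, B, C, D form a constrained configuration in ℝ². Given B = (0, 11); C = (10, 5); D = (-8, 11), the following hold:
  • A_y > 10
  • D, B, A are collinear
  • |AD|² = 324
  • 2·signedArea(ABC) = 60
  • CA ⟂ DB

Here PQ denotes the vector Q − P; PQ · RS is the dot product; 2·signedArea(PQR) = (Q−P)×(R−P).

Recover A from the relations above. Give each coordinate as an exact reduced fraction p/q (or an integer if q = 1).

A = (10, 11)

1. A_x = 10  [D, B, A are collinear ∩ CA ⟂ DB]
2. A_y = 11  [D, B, A are collinear ∩ CA ⟂ DB]
   → A = (10, 11)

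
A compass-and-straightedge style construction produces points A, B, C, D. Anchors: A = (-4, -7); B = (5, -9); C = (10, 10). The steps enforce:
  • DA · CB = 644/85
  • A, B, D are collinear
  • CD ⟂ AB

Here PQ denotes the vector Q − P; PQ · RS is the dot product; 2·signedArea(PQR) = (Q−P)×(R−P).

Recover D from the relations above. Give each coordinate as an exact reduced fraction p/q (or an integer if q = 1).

D = (488/85, -779/85)

1. D_x = 488/85  [A, B, D are collinear ∩ CD ⟂ AB]
2. D_y = -779/85  [A, B, D are collinear ∩ CD ⟂ AB]
   → D = (488/85, -779/85)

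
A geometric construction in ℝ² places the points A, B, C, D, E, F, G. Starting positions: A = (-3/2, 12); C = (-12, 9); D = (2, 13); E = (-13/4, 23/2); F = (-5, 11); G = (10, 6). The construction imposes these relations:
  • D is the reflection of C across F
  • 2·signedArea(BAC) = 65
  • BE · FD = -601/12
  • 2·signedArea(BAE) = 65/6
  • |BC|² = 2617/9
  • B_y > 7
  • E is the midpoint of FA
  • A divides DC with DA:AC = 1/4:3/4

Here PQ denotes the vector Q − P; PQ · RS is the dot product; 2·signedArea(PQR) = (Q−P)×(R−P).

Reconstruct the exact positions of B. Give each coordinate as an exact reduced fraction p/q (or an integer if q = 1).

B = (5, 23/3)

1. B_x = 5  [2·signedArea(BAE) = 65/6 ∩ BE · FD = -601/12]
2. B_y = 23/3  [2·signedArea(BAE) = 65/6 ∩ BE · FD = -601/12]
   → B = (5, 23/3)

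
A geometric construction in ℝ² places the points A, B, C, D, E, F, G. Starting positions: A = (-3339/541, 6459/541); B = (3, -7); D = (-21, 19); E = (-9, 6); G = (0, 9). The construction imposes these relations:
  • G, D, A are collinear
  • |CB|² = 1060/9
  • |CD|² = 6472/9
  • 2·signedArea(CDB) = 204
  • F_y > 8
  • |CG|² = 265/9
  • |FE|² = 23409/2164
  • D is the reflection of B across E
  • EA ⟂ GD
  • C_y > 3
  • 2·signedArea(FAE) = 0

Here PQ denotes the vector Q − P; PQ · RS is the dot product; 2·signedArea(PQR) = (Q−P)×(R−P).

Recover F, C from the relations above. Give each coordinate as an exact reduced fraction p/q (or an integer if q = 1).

C = (1, 11/3)
F = (-4104/541, 9705/1082)

1. F_x = -4104/541  [line 3213/541·x + -1530/541·y + 38097/541 = 0 ∩ |FE|² = 23409/2164]
2. F_y = 9705/1082  [line 3213/541·x + -1530/541·y + 38097/541 = 0 ∩ |FE|² = 23409/2164]
   → F = (-4104/541, 9705/1082)
3. C_x = 1  [line 26·x + 24·y + -114 = 0 ∩ |CB|² = 1060/9]
4. C_y = 11/3  [line 26·x + 24·y + -114 = 0 ∩ |CB|² = 1060/9]
   → C = (1, 11/3)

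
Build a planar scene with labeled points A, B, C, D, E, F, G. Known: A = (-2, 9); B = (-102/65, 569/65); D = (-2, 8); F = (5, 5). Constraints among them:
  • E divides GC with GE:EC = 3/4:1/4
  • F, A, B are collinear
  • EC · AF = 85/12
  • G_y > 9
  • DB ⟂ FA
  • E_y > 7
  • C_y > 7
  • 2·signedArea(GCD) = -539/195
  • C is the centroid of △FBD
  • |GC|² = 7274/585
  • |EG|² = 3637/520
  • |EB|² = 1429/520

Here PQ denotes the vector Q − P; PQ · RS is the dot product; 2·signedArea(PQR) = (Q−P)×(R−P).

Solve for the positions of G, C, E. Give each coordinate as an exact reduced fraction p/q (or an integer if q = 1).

1. C_x = 31/65  [C is the centroid of △FBD]
2. C_y = 1414/195  [C is the centroid of △FBD]
   → C = (31/65, 1414/195)
3. G_x = -158/65  [line -146/195·x + -161/65·y + 4111/195 = 0 ∩ |GC|² = 7274/585]
4. G_y = 601/65  [line -146/195·x + -161/65·y + 4111/195 = 0 ∩ |GC|² = 7274/585]
   → G = (-158/65, 601/65)
5. E_x = -1/4  [E divides GC with GE:EC = 3/4:1/4]
6. E_y = 31/4  [E divides GC with GE:EC = 3/4:1/4]
   → E = (-1/4, 31/4)

C = (31/65, 1414/195)
E = (-1/4, 31/4)
G = (-158/65, 601/65)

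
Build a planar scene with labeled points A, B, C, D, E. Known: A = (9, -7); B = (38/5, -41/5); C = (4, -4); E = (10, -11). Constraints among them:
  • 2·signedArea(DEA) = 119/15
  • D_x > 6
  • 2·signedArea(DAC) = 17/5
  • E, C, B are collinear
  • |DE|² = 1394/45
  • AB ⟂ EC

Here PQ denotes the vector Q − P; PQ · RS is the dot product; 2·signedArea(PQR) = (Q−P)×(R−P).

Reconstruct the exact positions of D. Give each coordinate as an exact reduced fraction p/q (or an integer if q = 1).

D = (103/15, -32/5)

1. D_x = 103/15  [2·signedArea(DAC) = 17/5 ∩ 2·signedArea(DEA) = 119/15]
2. D_y = -32/5  [2·signedArea(DAC) = 17/5 ∩ 2·signedArea(DEA) = 119/15]
   → D = (103/15, -32/5)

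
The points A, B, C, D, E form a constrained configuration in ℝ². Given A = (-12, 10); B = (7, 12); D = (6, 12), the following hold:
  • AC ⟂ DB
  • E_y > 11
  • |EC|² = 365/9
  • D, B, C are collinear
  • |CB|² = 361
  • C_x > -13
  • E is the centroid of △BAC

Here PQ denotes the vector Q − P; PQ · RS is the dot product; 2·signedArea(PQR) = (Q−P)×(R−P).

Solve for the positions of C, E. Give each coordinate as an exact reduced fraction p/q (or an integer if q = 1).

1. C_x = -12  [D, B, C are collinear ∩ AC ⟂ DB]
2. C_y = 12  [D, B, C are collinear ∩ AC ⟂ DB]
   → C = (-12, 12)
3. E_x = -17/3  [E is the centroid of △BAC]
4. E_y = 34/3  [E is the centroid of △BAC]
   → E = (-17/3, 34/3)

C = (-12, 12)
E = (-17/3, 34/3)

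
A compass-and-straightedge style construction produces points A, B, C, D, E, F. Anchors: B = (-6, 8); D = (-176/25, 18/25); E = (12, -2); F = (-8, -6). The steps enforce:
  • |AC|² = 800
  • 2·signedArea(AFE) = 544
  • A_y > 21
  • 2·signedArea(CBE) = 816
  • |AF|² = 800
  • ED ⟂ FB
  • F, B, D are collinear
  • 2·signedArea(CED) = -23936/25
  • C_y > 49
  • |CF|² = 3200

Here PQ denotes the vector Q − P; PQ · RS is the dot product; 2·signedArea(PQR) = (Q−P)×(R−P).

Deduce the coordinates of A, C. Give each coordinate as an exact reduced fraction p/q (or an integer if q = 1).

A = (-4, 22)
C = (0, 50)

1. A_x = -4  [line -4·x + 20·y + -456 = 0 ∩ |AF|² = 800]
2. A_y = 22  [line -4·x + 20·y + -456 = 0 ∩ |AF|² = 800]
   → A = (-4, 22)
3. C_x = 0  [2·signedArea(CBE) = 816 ∩ 2·signedArea(CED) = -23936/25]
4. C_y = 50  [2·signedArea(CBE) = 816 ∩ 2·signedArea(CED) = -23936/25]
   → C = (0, 50)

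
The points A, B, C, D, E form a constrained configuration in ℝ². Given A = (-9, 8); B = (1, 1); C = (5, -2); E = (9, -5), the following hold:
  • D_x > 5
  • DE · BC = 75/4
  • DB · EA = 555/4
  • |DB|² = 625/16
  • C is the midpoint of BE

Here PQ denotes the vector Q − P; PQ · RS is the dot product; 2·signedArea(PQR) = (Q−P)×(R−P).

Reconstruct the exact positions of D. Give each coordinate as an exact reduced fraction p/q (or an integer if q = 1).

D = (6, -11/4)

1. D_x = 6  [DB · EA = 555/4 ∩ DE · BC = 75/4]
2. D_y = -11/4  [DB · EA = 555/4 ∩ DE · BC = 75/4]
   → D = (6, -11/4)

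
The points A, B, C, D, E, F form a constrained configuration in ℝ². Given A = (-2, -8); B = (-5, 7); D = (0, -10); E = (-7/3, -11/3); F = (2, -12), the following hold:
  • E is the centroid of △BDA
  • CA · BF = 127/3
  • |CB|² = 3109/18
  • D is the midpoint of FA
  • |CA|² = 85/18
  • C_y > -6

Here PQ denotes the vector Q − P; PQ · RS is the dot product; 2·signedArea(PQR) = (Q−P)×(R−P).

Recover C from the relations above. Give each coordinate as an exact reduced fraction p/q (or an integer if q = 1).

1. C_x = -13/6  [line -7·x + 19·y + 287/3 = 0 ∩ |CA|² = 85/18]
2. C_y = -35/6  [line -7·x + 19·y + 287/3 = 0 ∩ |CA|² = 85/18]
   → C = (-13/6, -35/6)

C = (-13/6, -35/6)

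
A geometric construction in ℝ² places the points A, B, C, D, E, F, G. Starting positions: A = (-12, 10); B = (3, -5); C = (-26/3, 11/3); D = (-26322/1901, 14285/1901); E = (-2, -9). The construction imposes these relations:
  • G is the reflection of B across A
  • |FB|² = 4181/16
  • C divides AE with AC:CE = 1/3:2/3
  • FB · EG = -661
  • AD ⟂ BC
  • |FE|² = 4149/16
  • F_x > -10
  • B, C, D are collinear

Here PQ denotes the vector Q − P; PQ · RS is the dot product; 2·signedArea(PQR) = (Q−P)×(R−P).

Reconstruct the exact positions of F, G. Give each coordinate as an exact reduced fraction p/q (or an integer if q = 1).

1. G_x = -27  [G is the reflection of B across A]
2. G_y = 25  [G is the reflection of B across A]
   → G = (-27, 25)
3. F_x = -19/2  [line 25·x + -34·y + 416 = 0 ∩ |FE|² = 4149/16]
4. F_y = 21/4  [line 25·x + -34·y + 416 = 0 ∩ |FE|² = 4149/16]
   → F = (-19/2, 21/4)

F = (-19/2, 21/4)
G = (-27, 25)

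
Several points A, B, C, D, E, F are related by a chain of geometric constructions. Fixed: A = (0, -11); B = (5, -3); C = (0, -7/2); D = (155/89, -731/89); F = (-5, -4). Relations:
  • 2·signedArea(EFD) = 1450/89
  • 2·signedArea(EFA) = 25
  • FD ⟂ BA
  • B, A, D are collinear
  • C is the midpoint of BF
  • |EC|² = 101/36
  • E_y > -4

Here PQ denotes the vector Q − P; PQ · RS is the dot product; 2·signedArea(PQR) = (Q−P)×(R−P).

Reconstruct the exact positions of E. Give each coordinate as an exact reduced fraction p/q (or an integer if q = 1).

1. E_x = -5/3  [2·signedArea(EFD) = 1450/89 ∩ 2·signedArea(EFA) = 25]
2. E_y = -11/3  [2·signedArea(EFD) = 1450/89 ∩ 2·signedArea(EFA) = 25]
   → E = (-5/3, -11/3)

E = (-5/3, -11/3)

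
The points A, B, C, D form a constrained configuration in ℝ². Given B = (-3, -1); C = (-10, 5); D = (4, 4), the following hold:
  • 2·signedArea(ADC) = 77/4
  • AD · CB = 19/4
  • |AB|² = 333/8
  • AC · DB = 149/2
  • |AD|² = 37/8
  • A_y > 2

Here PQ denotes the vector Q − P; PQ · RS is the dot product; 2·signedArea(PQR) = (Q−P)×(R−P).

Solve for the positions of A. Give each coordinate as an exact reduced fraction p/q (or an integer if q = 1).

1. A_x = 9/4  [2·signedArea(ADC) = 77/4 ∩ AC · DB = 149/2]
2. A_y = 11/4  [2·signedArea(ADC) = 77/4 ∩ AC · DB = 149/2]
   → A = (9/4, 11/4)

A = (9/4, 11/4)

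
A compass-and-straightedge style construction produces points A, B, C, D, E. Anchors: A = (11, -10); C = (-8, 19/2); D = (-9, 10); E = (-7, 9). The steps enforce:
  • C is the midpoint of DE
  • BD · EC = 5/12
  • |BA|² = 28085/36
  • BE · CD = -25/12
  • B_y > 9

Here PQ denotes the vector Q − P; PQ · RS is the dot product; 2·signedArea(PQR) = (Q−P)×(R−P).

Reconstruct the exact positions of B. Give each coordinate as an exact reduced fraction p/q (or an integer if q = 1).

B = (-26/3, 59/6)

1. B_x = -26/3  [line 1·x + -1/2·y + 163/12 = 0 ∩ |BA|² = 28085/36]
2. B_y = 59/6  [line 1·x + -1/2·y + 163/12 = 0 ∩ |BA|² = 28085/36]
   → B = (-26/3, 59/6)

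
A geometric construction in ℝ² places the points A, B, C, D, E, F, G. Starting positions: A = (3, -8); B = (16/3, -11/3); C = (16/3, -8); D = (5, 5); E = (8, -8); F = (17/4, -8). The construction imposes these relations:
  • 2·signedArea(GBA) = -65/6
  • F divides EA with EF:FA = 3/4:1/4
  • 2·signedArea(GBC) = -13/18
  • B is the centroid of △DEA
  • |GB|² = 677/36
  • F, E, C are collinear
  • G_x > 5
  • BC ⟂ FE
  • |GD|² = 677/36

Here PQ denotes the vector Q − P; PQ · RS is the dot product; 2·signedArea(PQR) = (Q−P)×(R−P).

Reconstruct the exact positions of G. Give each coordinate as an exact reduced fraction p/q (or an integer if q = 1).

1. G_x = 31/6  [2·signedArea(GBC) = -13/18 ∩ 2·signedArea(GBA) = -65/6]
2. G_y = 2/3  [2·signedArea(GBC) = -13/18 ∩ 2·signedArea(GBA) = -65/6]
   → G = (31/6, 2/3)

G = (31/6, 2/3)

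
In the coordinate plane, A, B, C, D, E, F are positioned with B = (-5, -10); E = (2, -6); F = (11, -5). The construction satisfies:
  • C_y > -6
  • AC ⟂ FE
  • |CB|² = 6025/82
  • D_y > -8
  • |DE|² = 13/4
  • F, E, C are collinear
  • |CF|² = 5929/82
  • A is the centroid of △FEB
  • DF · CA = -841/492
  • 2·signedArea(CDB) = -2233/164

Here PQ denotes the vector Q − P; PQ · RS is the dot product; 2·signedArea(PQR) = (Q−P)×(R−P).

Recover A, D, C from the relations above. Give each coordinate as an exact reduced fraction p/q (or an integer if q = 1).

A = (8/3, -7)
C = (209/82, -487/82)
D = (3, -15/2)

1. A_x = 8/3  [A is the centroid of △FEB]
2. A_y = -7  [A is the centroid of △FEB]
   → A = (8/3, -7)
3. C_x = 209/82  [F, E, C are collinear ∩ AC ⟂ FE]
4. C_y = -487/82  [F, E, C are collinear ∩ AC ⟂ FE]
   → C = (209/82, -487/82)
5. D_x = 3  [DF · CA = -841/492 ∩ 2·signedArea(CDB) = -2233/164]
6. D_y = -15/2  [DF · CA = -841/492 ∩ 2·signedArea(CDB) = -2233/164]
   → D = (3, -15/2)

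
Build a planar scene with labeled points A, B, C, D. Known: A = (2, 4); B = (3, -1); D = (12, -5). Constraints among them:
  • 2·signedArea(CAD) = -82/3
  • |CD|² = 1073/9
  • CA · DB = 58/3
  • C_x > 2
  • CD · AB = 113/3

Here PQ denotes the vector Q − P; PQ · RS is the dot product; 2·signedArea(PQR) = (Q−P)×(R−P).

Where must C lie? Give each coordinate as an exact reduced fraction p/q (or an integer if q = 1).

1. C_x = 8/3  [2·signedArea(CAD) = -82/3 ∩ CA · DB = 58/3]
2. C_y = 2/3  [2·signedArea(CAD) = -82/3 ∩ CA · DB = 58/3]
   → C = (8/3, 2/3)

C = (8/3, 2/3)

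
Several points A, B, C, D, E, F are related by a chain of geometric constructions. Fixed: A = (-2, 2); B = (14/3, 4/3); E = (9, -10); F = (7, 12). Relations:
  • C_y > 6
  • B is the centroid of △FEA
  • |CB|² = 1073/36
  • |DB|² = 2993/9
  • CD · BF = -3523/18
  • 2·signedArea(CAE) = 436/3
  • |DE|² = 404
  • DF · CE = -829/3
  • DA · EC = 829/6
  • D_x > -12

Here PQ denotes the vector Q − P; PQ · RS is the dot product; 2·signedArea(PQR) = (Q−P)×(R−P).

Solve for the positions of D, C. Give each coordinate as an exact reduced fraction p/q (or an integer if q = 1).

1. C_x = 35/6  [line 12·x + 11·y + -430/3 = 0 ∩ |CB|² = 1073/36]
2. C_y = 20/3  [line 12·x + 11·y + -430/3 = 0 ∩ |CB|² = 1073/36]
   → C = (35/6, 20/3)
3. D_x = -11  [DA · EC = 829/6 ∩ CD · BF = -3523/18]
4. D_y = -8  [DA · EC = 829/6 ∩ CD · BF = -3523/18]
   → D = (-11, -8)

C = (35/6, 20/3)
D = (-11, -8)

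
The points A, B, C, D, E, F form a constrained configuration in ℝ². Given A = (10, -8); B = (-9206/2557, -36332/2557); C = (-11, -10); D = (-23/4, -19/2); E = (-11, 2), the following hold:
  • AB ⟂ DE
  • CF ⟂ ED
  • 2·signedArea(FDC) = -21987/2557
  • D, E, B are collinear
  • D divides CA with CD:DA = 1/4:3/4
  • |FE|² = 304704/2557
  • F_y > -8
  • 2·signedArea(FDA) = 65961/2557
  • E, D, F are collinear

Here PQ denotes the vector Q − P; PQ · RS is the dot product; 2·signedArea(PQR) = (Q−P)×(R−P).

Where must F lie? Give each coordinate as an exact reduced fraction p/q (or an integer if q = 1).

F = (-16535/2557, -20278/2557)

1. F_x = -16535/2557  [E, D, F are collinear ∩ CF ⟂ ED]
2. F_y = -20278/2557  [E, D, F are collinear ∩ CF ⟂ ED]
   → F = (-16535/2557, -20278/2557)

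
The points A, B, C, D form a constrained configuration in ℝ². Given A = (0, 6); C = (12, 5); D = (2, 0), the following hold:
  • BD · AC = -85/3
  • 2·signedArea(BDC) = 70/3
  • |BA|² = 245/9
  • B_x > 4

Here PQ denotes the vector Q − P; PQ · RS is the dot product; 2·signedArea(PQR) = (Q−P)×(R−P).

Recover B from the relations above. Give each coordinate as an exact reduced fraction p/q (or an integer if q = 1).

B = (14/3, 11/3)

1. B_x = 14/3  [2·signedArea(BDC) = 70/3 ∩ BD · AC = -85/3]
2. B_y = 11/3  [2·signedArea(BDC) = 70/3 ∩ BD · AC = -85/3]
   → B = (14/3, 11/3)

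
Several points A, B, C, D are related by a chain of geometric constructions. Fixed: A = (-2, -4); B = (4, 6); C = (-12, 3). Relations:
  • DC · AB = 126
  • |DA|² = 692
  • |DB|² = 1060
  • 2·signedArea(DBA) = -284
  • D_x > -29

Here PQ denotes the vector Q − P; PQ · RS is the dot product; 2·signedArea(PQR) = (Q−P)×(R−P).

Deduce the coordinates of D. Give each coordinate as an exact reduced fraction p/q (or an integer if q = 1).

1. D_x = -28  [2·signedArea(DBA) = -284 ∩ DC · AB = 126]
2. D_y = 0  [2·signedArea(DBA) = -284 ∩ DC · AB = 126]
   → D = (-28, 0)

D = (-28, 0)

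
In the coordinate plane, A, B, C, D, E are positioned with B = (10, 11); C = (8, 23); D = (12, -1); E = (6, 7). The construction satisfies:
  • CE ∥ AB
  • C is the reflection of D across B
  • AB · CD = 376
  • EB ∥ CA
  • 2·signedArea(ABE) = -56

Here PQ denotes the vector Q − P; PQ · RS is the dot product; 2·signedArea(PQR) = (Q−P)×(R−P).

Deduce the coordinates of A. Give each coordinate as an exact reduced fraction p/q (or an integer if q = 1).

A = (12, 27)

1. A_x = 12  [CE ∥ AB ∩ EB ∥ CA]
2. A_y = 27  [CE ∥ AB ∩ EB ∥ CA]
   → A = (12, 27)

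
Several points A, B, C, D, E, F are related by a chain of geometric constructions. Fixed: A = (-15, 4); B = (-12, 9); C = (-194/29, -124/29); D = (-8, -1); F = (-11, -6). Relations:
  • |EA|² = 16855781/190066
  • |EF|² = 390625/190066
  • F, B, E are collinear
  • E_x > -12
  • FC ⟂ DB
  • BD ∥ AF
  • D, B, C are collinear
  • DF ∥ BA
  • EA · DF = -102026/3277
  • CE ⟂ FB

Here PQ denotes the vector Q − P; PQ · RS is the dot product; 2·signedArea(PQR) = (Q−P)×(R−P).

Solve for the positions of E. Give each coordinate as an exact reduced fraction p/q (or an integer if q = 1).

1. E_x = -72719/6554  [F, B, E are collinear ∩ CE ⟂ FB]
2. E_y = -29949/6554  [F, B, E are collinear ∩ CE ⟂ FB]
   → E = (-72719/6554, -29949/6554)

E = (-72719/6554, -29949/6554)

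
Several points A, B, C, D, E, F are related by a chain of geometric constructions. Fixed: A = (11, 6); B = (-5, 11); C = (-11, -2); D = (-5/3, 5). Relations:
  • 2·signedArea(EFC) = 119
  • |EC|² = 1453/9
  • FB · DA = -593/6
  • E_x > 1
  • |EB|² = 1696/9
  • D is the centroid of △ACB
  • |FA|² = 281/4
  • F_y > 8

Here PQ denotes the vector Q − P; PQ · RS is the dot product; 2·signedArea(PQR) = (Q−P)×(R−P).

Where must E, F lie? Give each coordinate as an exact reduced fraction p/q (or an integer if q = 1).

E = (5/3, -1)
F = (3, 17/2)

1. F_x = 3  [line -38/3·x + -1·y + 93/2 = 0 ∩ |FA|² = 281/4]
2. F_y = 17/2  [line -38/3·x + -1·y + 93/2 = 0 ∩ |FA|² = 281/4]
   → F = (3, 17/2)
3. E_x = 5/3  [line 21/2·x + -14·y + -63/2 = 0 ∩ |EC|² = 1453/9]
4. E_y = -1  [line 21/2·x + -14·y + -63/2 = 0 ∩ |EC|² = 1453/9]
   → E = (5/3, -1)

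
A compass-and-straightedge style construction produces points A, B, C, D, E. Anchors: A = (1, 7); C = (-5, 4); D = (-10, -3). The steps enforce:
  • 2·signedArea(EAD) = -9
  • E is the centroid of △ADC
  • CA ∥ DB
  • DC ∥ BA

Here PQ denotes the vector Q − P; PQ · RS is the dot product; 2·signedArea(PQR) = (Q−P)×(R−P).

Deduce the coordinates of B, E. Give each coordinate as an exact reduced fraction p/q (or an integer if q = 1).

B = (-4, 0)
E = (-14/3, 8/3)

1. B_x = -4  [DC ∥ BA ∩ CA ∥ DB]
2. B_y = 0  [DC ∥ BA ∩ CA ∥ DB]
   → B = (-4, 0)
3. E_x = -14/3  [E is the centroid of △ADC]
4. E_y = 8/3  [E is the centroid of △ADC]
   → E = (-14/3, 8/3)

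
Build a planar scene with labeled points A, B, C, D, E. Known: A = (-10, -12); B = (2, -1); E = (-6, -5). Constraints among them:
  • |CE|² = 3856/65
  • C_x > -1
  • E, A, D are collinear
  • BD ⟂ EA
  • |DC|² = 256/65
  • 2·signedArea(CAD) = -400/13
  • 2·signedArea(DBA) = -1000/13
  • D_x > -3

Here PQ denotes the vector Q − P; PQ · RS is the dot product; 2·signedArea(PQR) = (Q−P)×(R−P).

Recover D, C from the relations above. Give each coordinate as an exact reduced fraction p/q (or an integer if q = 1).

1. D_x = -30/13  [E, A, D are collinear ∩ BD ⟂ EA]
2. D_y = 19/13  [E, A, D are collinear ∩ BD ⟂ EA]
   → D = (-30/13, 19/13)
3. C_x = -38/65  [line -175/13·x + 100/13·y + -150/13 = 0 ∩ |CE|² = 3856/65]
4. C_y = 31/65  [line -175/13·x + 100/13·y + -150/13 = 0 ∩ |CE|² = 3856/65]
   → C = (-38/65, 31/65)

C = (-38/65, 31/65)
D = (-30/13, 19/13)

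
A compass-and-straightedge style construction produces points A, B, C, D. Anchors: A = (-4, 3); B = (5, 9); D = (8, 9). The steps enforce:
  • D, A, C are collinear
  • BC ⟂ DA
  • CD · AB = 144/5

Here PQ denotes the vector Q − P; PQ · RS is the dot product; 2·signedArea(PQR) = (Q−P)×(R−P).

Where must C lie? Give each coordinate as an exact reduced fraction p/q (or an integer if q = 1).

1. C_x = 28/5  [D, A, C are collinear ∩ BC ⟂ DA]
2. C_y = 39/5  [D, A, C are collinear ∩ BC ⟂ DA]
   → C = (28/5, 39/5)

C = (28/5, 39/5)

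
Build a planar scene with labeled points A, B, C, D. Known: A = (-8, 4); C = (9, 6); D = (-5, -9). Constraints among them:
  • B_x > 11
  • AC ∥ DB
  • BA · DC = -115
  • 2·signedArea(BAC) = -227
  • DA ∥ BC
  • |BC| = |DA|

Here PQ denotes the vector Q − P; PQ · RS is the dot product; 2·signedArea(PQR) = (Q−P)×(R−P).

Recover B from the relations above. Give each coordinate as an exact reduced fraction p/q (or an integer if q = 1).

B = (12, -7)

1. B_x = 12  [DA ∥ BC ∩ AC ∥ DB]
2. B_y = -7  [DA ∥ BC ∩ AC ∥ DB]
   → B = (12, -7)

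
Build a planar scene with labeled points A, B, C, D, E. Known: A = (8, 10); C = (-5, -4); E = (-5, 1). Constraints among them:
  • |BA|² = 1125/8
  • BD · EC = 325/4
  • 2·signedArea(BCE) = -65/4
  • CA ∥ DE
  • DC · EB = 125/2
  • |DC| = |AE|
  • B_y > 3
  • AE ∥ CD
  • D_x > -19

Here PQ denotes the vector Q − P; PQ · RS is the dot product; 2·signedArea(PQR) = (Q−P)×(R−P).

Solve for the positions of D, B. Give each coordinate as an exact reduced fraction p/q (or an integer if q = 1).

B = (-7/4, 13/4)
D = (-18, -13)

1. D_x = -18  [CA ∥ DE ∩ AE ∥ CD]
2. D_y = -13  [CA ∥ DE ∩ AE ∥ CD]
   → D = (-18, -13)
3. B_x = -7/4  [2·signedArea(BCE) = -65/4 ∩ DC · EB = 125/2]
4. B_y = 13/4  [2·signedArea(BCE) = -65/4 ∩ DC · EB = 125/2]
   → B = (-7/4, 13/4)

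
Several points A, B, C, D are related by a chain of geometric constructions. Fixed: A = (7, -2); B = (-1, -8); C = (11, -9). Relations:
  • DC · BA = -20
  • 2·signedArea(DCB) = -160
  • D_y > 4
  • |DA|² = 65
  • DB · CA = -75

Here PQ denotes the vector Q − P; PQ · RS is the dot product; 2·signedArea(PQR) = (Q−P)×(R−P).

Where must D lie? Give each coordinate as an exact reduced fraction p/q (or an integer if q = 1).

1. D_x = 3  [DB · CA = -75 ∩ DC · BA = -20]
2. D_y = 5  [DB · CA = -75 ∩ DC · BA = -20]
   → D = (3, 5)

D = (3, 5)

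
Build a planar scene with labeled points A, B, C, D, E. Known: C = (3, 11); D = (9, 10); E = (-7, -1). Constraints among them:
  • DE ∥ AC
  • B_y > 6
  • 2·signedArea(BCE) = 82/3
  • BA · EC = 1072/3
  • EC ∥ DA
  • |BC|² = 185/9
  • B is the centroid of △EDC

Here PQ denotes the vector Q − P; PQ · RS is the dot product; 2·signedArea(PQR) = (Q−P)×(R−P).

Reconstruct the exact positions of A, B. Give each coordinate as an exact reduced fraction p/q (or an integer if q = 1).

1. A_x = 19  [DE ∥ AC ∩ EC ∥ DA]
2. A_y = 22  [DE ∥ AC ∩ EC ∥ DA]
   → A = (19, 22)
3. B_x = 5/3  [B is the centroid of △EDC]
4. B_y = 20/3  [B is the centroid of △EDC]
   → B = (5/3, 20/3)

A = (19, 22)
B = (5/3, 20/3)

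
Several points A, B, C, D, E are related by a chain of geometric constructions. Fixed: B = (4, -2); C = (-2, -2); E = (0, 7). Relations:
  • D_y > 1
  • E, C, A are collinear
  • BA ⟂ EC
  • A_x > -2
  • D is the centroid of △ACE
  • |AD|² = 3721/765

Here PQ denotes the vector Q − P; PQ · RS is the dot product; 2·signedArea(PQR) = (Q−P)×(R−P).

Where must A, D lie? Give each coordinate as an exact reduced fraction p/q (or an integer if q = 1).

A = (-146/85, -62/85)
D = (-316/255, 121/85)

1. A_x = -146/85  [E, C, A are collinear ∩ BA ⟂ EC]
2. A_y = -62/85  [E, C, A are collinear ∩ BA ⟂ EC]
   → A = (-146/85, -62/85)
3. D_x = -316/255  [D is the centroid of △ACE]
4. D_y = 121/85  [D is the centroid of △ACE]
   → D = (-316/255, 121/85)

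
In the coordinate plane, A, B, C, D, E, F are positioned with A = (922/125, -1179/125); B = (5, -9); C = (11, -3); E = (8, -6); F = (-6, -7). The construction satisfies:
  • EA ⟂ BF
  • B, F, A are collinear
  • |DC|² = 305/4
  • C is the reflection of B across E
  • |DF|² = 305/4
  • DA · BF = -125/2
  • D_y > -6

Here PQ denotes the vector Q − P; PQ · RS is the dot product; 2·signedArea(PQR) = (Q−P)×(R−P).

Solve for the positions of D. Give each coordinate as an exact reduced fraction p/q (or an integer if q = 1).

1. D_x = 5/2  [line 11·x + -2·y + -75/2 = 0 ∩ |DF|² = 305/4]
2. D_y = -5  [line 11·x + -2·y + -75/2 = 0 ∩ |DF|² = 305/4]
   → D = (5/2, -5)

D = (5/2, -5)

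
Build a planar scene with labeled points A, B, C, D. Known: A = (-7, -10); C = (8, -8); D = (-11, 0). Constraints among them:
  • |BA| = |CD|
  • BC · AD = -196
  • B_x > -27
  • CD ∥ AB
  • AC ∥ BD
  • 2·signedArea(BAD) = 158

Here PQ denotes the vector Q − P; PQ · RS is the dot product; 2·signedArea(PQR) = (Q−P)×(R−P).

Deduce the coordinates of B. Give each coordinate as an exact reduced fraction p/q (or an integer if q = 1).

1. B_x = -26  [AC ∥ BD ∩ CD ∥ AB]
2. B_y = -2  [AC ∥ BD ∩ CD ∥ AB]
   → B = (-26, -2)

B = (-26, -2)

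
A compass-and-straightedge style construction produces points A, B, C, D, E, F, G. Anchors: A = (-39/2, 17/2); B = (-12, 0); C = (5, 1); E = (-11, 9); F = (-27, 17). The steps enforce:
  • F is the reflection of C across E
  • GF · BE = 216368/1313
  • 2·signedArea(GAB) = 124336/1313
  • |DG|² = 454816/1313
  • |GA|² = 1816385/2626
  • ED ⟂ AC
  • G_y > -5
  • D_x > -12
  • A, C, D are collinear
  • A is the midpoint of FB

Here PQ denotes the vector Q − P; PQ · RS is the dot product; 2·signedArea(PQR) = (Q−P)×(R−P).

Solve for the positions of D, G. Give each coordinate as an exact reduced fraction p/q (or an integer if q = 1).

1. D_x = -15583/1313  [A, C, D are collinear ∩ ED ⟂ AC]
2. D_y = 8093/1313  [A, C, D are collinear ∩ ED ⟂ AC]
   → D = (-15583/1313, 8093/1313)
3. G_x = 4285/1313  [2·signedArea(GAB) = 124336/1313 ∩ GF · BE = 216368/1313]
4. G_y = -6135/1313  [2·signedArea(GAB) = 124336/1313 ∩ GF · BE = 216368/1313]
   → G = (4285/1313, -6135/1313)

D = (-15583/1313, 8093/1313)
G = (4285/1313, -6135/1313)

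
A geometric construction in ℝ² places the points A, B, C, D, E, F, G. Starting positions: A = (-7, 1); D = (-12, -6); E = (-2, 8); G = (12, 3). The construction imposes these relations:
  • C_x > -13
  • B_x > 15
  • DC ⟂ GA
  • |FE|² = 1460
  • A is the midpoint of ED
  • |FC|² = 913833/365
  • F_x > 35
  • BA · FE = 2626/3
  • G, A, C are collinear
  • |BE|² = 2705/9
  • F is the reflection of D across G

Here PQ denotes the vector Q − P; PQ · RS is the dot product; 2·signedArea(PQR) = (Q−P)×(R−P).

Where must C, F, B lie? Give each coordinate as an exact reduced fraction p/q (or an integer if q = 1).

1. C_x = -4626/365  [G, A, C are collinear ∩ DC ⟂ GA]
2. C_y = 147/365  [G, A, C are collinear ∩ DC ⟂ GA]
   → C = (-4626/365, 147/365)
3. F_x = 36  [F is the reflection of D across G]
4. F_y = 12  [F is the reflection of D across G]
   → F = (36, 12)
5. B_x = 46/3  [line 38·x + 4·y + -1840/3 = 0 ∩ |BE|² = 2705/9]
6. B_y = 23/3  [line 38·x + 4·y + -1840/3 = 0 ∩ |BE|² = 2705/9]
   → B = (46/3, 23/3)

B = (46/3, 23/3)
C = (-4626/365, 147/365)
F = (36, 12)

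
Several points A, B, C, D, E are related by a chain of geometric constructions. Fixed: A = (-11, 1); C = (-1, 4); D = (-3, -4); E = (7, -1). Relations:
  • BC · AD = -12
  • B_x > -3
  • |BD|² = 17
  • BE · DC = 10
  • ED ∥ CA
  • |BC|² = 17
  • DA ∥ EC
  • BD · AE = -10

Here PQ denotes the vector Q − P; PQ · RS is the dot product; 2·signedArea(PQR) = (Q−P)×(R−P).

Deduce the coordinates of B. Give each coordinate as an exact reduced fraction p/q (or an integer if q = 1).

B = (-2, 0)

1. B_x = -2  [BC · AD = -12 ∩ BD · AE = -10]
2. B_y = 0  [BC · AD = -12 ∩ BD · AE = -10]
   → B = (-2, 0)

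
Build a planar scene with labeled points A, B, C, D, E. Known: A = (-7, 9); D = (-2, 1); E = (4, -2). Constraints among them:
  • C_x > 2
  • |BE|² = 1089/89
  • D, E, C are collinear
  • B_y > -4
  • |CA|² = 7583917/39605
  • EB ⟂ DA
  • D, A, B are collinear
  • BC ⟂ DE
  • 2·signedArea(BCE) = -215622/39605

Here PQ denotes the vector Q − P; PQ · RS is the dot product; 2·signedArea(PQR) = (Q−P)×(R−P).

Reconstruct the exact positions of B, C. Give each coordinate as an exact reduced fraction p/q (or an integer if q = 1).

B = (92/89, -343/89)
C = (1054/445, -527/445)

1. B_x = 92/89  [D, A, B are collinear ∩ EB ⟂ DA]
2. B_y = -343/89  [D, A, B are collinear ∩ EB ⟂ DA]
   → B = (92/89, -343/89)
3. C_x = 1054/445  [D, E, C are collinear ∩ BC ⟂ DE]
4. C_y = -527/445  [D, E, C are collinear ∩ BC ⟂ DE]
   → C = (1054/445, -527/445)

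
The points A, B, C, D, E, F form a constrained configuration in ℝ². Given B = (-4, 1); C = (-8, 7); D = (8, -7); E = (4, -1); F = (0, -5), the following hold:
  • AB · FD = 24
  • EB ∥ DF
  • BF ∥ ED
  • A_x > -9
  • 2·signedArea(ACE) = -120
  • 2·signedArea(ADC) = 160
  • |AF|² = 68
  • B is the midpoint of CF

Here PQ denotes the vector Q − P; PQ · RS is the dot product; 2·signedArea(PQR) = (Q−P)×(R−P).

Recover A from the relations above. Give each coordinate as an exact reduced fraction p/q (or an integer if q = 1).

A = (-8, -3)

1. A_x = -8  [2·signedArea(ACE) = -120 ∩ 2·signedArea(ADC) = 160]
2. A_y = -3  [2·signedArea(ACE) = -120 ∩ 2·signedArea(ADC) = 160]
   → A = (-8, -3)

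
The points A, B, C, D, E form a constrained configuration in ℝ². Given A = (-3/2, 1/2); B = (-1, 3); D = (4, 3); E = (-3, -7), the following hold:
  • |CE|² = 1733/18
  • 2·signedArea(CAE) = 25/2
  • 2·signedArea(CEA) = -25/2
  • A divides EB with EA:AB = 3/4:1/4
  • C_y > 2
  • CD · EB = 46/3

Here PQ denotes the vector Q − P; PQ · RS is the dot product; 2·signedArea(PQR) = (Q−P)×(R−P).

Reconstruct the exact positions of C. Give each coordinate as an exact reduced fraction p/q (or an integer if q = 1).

C = (1/2, 13/6)

1. C_x = 1/2  [2·signedArea(CAE) = 25/2 ∩ CD · EB = 46/3]
2. C_y = 13/6  [2·signedArea(CAE) = 25/2 ∩ CD · EB = 46/3]
   → C = (1/2, 13/6)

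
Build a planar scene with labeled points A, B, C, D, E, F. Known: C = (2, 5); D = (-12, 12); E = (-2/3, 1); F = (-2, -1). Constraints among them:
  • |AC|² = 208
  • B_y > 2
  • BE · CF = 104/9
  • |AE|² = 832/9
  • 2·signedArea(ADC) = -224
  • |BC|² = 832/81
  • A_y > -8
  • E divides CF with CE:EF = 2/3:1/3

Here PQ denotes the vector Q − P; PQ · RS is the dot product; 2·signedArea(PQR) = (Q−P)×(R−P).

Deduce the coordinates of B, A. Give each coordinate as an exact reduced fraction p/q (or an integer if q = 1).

A = (-6, -7)
B = (2/9, 7/3)

1. B_x = 2/9  [line 4·x + 6·y + -134/9 = 0 ∩ |BC|² = 832/81]
2. B_y = 7/3  [line 4·x + 6·y + -134/9 = 0 ∩ |BC|² = 832/81]
   → B = (2/9, 7/3)
3. A_x = -6  [line 7·x + 14·y + 140 = 0 ∩ |AE|² = 832/9]
4. A_y = -7  [line 7·x + 14·y + 140 = 0 ∩ |AE|² = 832/9]
   → A = (-6, -7)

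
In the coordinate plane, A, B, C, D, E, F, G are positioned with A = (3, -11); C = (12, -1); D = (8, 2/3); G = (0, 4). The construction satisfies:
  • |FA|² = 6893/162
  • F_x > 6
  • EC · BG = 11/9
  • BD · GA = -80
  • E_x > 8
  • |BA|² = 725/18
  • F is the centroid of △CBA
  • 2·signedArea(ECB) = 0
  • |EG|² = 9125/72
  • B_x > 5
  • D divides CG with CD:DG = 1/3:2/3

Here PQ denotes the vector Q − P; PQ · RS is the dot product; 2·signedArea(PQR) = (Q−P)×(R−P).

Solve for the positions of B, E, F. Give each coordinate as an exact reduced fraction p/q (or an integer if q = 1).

B = (11/2, -31/6)
E = (35/4, -37/12)
F = (41/6, -103/18)

1. B_x = 11/2  [line -3·x + 15·y + 94 = 0 ∩ |BA|² = 725/18]
2. B_y = -31/6  [line -3·x + 15·y + 94 = 0 ∩ |BA|² = 725/18]
   → B = (11/2, -31/6)
3. E_x = 35/4  [2·signedArea(ECB) = 0 ∩ EC · BG = 11/9]
4. E_y = -37/12  [2·signedArea(ECB) = 0 ∩ EC · BG = 11/9]
   → E = (35/4, -37/12)
5. F_x = 41/6  [F is the centroid of △CBA]
6. F_y = -103/18  [F is the centroid of △CBA]
   → F = (41/6, -103/18)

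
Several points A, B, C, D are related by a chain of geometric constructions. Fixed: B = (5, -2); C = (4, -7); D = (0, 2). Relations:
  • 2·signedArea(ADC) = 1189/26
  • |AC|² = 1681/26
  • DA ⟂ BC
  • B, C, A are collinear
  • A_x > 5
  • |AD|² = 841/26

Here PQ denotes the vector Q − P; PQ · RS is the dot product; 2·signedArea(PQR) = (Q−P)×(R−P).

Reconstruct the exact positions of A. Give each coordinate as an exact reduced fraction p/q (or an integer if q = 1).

1. A_x = 145/26  [B, C, A are collinear ∩ DA ⟂ BC]
2. A_y = 23/26  [B, C, A are collinear ∩ DA ⟂ BC]
   → A = (145/26, 23/26)

A = (145/26, 23/26)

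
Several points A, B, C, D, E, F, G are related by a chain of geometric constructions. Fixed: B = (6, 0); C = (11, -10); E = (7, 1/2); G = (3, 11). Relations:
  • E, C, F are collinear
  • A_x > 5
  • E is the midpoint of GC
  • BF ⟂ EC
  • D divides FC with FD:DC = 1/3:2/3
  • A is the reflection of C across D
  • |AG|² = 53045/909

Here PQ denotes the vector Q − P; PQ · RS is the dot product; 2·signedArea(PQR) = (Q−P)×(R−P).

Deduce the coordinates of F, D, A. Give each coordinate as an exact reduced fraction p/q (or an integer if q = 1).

A = (1733/303, 390/101)
D = (2533/303, -310/101)
F = (711/101, 40/101)

1. F_x = 711/101  [E, C, F are collinear ∩ BF ⟂ EC]
2. F_y = 40/101  [E, C, F are collinear ∩ BF ⟂ EC]
   → F = (711/101, 40/101)
3. D_x = 2533/303  [D divides FC with FD:DC = 1/3:2/3]
4. D_y = -310/101  [D divides FC with FD:DC = 1/3:2/3]
   → D = (2533/303, -310/101)
5. A_x = 1733/303  [A is the reflection of C across D]
6. A_y = 390/101  [A is the reflection of C across D]
   → A = (1733/303, 390/101)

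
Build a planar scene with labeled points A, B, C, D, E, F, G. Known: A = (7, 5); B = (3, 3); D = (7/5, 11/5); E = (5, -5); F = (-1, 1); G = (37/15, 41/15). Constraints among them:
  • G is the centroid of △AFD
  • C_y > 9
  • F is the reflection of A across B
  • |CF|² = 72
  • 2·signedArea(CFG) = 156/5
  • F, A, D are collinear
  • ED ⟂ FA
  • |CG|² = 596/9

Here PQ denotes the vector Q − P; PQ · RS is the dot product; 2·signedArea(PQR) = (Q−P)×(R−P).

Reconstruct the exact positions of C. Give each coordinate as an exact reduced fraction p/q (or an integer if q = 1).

1. C_x = -11/5  [line -26/15·x + 52/15·y + -182/5 = 0 ∩ |CF|² = 72]
2. C_y = 47/5  [line -26/15·x + 52/15·y + -182/5 = 0 ∩ |CF|² = 72]
   → C = (-11/5, 47/5)

C = (-11/5, 47/5)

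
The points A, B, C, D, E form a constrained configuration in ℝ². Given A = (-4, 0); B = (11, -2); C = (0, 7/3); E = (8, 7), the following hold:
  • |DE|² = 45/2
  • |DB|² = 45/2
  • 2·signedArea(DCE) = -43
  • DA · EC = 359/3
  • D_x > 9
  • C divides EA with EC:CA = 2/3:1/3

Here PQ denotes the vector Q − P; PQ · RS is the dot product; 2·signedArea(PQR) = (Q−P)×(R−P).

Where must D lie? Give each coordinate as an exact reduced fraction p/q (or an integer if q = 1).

D = (19/2, 5/2)

1. D_x = 19/2  [2·signedArea(DCE) = -43 ∩ DA · EC = 359/3]
2. D_y = 5/2  [2·signedArea(DCE) = -43 ∩ DA · EC = 359/3]
   → D = (19/2, 5/2)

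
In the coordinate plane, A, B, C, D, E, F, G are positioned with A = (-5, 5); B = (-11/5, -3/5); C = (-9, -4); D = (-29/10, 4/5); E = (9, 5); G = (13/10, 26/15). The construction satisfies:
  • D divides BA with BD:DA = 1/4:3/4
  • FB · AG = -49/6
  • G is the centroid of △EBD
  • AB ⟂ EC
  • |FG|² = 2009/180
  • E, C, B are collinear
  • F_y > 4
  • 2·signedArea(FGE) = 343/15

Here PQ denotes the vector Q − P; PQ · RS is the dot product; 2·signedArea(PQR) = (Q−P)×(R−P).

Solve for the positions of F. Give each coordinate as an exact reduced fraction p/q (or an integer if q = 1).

1. F_x = 2  [2·signedArea(FGE) = 343/15 ∩ FB · AG = -49/6]
2. F_y = 5  [2·signedArea(FGE) = 343/15 ∩ FB · AG = -49/6]
   → F = (2, 5)

F = (2, 5)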